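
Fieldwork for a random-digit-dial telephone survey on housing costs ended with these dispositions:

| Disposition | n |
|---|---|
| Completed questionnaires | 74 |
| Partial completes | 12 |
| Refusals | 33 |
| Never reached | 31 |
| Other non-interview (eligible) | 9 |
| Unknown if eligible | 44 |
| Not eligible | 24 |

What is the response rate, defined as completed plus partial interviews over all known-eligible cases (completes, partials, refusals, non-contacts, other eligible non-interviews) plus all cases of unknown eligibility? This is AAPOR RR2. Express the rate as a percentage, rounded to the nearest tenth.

Top → 74 + 12 = 86
Base → 74 + 12 + 33 + 31 + 9 + 44 = 203
RR2 = 86 / 203 = 0.4236

42.4%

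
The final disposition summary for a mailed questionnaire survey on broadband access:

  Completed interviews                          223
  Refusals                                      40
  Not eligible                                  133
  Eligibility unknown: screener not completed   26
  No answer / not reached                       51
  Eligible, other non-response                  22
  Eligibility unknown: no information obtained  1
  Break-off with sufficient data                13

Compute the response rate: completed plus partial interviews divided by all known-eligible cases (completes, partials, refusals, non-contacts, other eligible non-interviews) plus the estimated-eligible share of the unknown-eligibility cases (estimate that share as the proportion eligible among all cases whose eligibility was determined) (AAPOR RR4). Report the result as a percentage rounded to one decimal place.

64.0%

Undetermined eligibility = 26 + 1 = 27
Numerator: 223 + 13 = 236
Determined eligible: 223 + 13 + 40 + 51 + 22 = 349
e = 349 / (349 + 133) = 349 / 482 = 0.7241
e × U: 0.7241 × 27 = 19.55
Denom: 349 + 19.55 = 368.55
RR4 = 236 / 368.55 = 0.6403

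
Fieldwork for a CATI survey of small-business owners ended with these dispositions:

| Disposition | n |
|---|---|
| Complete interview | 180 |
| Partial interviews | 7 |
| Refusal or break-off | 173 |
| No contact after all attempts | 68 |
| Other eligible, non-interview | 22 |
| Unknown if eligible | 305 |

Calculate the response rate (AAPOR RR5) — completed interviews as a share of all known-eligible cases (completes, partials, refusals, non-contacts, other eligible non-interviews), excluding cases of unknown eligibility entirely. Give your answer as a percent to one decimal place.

40.0%

Num = 180
Base = 180 + 7 + 173 + 68 + 22 = 450
RR5 = 180 / 450 = 0.4000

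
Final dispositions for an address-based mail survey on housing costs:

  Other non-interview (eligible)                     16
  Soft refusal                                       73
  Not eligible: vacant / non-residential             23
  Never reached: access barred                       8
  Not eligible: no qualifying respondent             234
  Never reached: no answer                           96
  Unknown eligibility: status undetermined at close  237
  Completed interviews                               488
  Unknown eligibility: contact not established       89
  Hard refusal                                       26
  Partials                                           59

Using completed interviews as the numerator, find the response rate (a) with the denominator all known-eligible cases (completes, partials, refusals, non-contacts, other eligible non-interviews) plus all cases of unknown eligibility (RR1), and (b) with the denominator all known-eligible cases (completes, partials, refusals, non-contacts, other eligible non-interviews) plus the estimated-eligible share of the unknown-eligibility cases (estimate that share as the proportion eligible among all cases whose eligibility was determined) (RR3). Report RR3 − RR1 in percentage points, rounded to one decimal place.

3.6

Refusal or break-off = 26 + 73 = 99
Non-contacts = 96 + 8 = 104
Unknown if eligible = 89 + 237 = 326
Out of scope = 234 + 23 = 257
Top → 488
Base → 488 + 59 + 99 + 104 + 16 + 326 = 1092
RR1 = 488 / 1092 = 0.4469
Determined eligible → 488 + 59 + 99 + 104 + 16 = 766
e = 766 / (766 + 257) = 766 / 1023 = 0.7488
Eligible share of unknowns → 0.7488 × 326 = 244.11
Base → 766 + 244.11 = 1010.11
RR3 = 488 / 1010.11 = 0.4831
Difference = 48.31 − 44.69 = 3.62 percentage points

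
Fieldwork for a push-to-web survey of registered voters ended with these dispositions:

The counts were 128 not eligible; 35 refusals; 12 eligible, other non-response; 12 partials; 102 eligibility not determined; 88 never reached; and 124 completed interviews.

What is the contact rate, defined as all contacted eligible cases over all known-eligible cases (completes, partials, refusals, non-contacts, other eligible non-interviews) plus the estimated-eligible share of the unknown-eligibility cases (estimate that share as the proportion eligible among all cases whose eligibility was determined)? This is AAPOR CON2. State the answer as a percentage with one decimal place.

53.8%

Numerator = 124 + 12 + 35 + 12 = 183
Eligible (known) = 124 + 12 + 35 + 88 + 12 = 271
e = 271 / (271 + 128) = 271 / 399 = 0.6792
e × U = 0.6792 × 102 = 69.28
Base = 271 + 69.28 = 340.28
CON2 = 183 / 340.28 = 0.5378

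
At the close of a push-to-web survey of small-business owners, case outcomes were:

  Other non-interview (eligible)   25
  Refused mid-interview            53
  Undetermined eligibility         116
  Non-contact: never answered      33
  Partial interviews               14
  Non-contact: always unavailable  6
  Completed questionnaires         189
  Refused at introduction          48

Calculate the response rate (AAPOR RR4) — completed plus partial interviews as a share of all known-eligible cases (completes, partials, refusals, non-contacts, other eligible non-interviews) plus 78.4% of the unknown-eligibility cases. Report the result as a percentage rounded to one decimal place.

44.2%

Refusals = 48 + 53 = 101
No answer / not reached = 33 + 6 = 39
Num = 189 + 14 = 203
Eligible (known) = 189 + 14 + 101 + 39 + 25 = 368
e × U = 0.7840 × 116 = 90.94
Denominator = 368 + 90.94 = 458.94
RR4 = 203 / 458.94 = 0.4423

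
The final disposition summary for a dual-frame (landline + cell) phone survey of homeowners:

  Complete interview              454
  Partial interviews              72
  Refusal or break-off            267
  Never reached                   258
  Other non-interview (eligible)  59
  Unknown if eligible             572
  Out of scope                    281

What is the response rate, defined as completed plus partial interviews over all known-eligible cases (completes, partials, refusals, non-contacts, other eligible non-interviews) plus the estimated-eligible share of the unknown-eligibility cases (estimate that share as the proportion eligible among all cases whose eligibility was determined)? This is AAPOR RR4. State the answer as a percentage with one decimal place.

33.6%

Numerator: 454 + 72 = 526
Eligible (known): 454 + 72 + 267 + 258 + 59 = 1110
e = 1110 / (1110 + 281) = 1110 / 1391 = 0.7980
e × U: 0.7980 × 572 = 456.46
Denom: 1110 + 456.46 = 1566.46
RR4 = 526 / 1566.46 = 0.3358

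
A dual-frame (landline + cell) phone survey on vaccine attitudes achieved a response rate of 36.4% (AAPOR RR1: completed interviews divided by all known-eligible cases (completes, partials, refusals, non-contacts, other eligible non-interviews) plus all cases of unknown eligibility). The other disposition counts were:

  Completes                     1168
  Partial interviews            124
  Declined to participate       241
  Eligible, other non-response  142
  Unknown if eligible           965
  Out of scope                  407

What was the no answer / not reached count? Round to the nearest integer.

RR1 = 1168 / D = 0.364
D = 1168 / 0.364 = 3208.8
Other denominator terms total 2640
no answer / not reached = 3208.8 − 2640 ≈ 569

569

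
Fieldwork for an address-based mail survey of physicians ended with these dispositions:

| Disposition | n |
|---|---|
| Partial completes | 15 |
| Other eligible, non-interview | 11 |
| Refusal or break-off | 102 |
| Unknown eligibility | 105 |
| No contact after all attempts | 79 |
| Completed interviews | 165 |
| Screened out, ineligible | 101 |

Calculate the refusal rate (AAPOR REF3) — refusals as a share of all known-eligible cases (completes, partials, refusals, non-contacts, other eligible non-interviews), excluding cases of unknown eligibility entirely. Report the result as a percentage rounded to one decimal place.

27.4%

Num: 102
Base: 165 + 15 + 102 + 79 + 11 = 372
REF3 = 102 / 372 = 0.2742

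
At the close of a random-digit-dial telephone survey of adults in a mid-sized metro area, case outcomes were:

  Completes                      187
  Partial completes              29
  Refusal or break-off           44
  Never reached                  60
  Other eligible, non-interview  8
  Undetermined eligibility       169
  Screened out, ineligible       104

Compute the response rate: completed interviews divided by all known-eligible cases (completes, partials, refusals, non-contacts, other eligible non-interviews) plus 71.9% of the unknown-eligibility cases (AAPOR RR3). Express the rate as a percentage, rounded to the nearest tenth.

Numerator = 187
Eligible (known) = 187 + 29 + 44 + 60 + 8 = 328
Eligible share of unknowns = 0.7190 × 169 = 121.51
Denom = 328 + 121.51 = 449.51
RR3 = 187 / 449.51 = 0.4160

41.6%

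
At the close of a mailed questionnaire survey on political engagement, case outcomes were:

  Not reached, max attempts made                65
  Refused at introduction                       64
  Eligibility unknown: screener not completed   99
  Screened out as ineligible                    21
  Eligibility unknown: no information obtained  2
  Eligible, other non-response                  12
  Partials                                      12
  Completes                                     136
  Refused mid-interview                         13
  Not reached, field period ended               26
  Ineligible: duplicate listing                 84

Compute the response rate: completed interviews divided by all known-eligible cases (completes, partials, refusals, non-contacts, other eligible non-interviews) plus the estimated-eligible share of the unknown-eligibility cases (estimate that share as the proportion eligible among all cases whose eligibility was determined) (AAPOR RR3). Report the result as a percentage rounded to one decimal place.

33.6%

Refusals = 64 + 13 = 77
No answer / not reached = 26 + 65 = 91
Unknown if eligible = 99 + 2 = 101
Out of scope = 21 + 84 = 105
Top = 136
Determined eligible = 136 + 12 + 77 + 91 + 12 = 328
e = 328 / (328 + 105) = 328 / 433 = 0.7575
Estimated eligible among unknowns = 0.7575 × 101 = 76.51
Denominator = 328 + 76.51 = 404.51
RR3 = 136 / 404.51 = 0.3362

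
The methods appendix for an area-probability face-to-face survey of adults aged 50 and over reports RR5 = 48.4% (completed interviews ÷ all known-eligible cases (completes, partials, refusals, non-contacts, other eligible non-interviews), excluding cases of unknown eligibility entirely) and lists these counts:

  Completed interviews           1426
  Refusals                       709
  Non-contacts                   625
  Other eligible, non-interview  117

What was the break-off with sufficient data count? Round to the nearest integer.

RR5 = 1426 / D = 0.484
D = 1426 / 0.484 = 2946.3
Remaining denominator categories sum to 2877
break-off with sufficient data = 2946.3 − 2877 ≈ 69

69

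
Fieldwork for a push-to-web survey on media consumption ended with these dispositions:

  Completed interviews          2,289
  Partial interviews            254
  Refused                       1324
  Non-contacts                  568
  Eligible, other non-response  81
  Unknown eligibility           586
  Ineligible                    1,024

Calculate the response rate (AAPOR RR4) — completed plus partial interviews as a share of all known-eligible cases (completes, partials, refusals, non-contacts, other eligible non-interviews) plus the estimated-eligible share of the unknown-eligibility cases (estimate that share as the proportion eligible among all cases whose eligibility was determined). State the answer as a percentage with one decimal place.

50.9%

Numerator = 2289 + 254 = 2543
Determined eligible = 2289 + 254 + 1324 + 568 + 81 = 4516
e = 4516 / (4516 + 1024) = 4516 / 5540 = 0.8152
Estimated eligible among unknowns = 0.8152 × 586 = 477.71
Denom = 4516 + 477.71 = 4993.71
RR4 = 2543 / 4993.71 = 0.5092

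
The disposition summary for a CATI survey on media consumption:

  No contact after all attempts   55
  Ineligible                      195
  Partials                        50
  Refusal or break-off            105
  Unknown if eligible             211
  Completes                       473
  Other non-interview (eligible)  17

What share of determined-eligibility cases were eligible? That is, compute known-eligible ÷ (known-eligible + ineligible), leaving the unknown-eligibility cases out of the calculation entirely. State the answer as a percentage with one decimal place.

78.2%

Eligible (known) = 473 + 50 + 105 + 55 + 17 = 700
e = 700 / (700 + 195) = 700 / 895 = 0.7821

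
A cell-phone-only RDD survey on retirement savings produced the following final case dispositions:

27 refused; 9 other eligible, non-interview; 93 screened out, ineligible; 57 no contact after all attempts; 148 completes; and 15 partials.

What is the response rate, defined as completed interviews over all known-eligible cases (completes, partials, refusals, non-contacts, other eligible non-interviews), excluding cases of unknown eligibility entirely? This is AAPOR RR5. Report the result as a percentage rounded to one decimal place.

57.8%

Top: 148
Base: 148 + 15 + 27 + 57 + 9 = 256
RR5 = 148 / 256 = 0.5781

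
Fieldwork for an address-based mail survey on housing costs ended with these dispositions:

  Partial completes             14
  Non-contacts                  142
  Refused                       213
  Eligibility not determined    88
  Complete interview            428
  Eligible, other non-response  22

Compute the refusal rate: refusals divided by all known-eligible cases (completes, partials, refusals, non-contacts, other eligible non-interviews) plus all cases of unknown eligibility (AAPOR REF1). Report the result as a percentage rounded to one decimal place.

Num → 213
Denominator → 428 + 14 + 213 + 142 + 22 + 88 = 907
REF1 = 213 / 907 = 0.2348

23.5%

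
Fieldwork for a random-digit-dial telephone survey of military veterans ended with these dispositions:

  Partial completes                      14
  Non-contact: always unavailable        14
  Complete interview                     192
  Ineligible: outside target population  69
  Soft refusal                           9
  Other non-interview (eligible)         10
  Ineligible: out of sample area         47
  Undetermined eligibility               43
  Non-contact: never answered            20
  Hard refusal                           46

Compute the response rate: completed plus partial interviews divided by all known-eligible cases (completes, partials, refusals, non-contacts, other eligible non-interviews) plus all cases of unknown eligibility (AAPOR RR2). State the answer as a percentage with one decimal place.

Refused = 46 + 9 = 55
Never reached = 20 + 14 = 34
Not eligible = 69 + 47 = 116
Top = 192 + 14 = 206
Denominator = 192 + 14 + 55 + 34 + 10 + 43 = 348
RR2 = 206 / 348 = 0.5920

59.2%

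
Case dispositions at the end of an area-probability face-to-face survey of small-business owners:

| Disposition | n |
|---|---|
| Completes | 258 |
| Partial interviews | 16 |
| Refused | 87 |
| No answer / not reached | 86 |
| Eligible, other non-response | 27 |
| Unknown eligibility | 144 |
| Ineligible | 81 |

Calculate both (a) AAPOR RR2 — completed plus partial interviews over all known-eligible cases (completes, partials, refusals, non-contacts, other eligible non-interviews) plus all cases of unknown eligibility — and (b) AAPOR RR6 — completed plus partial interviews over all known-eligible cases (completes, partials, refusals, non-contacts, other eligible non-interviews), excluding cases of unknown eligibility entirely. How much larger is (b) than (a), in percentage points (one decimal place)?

13.5

Top → 258 + 16 = 274
Denominator → 258 + 16 + 87 + 86 + 27 + 144 = 618
RR2 = 274 / 618 = 0.4434
Denominator → 258 + 16 + 87 + 86 + 27 = 474
RR6 = 274 / 474 = 0.5781
Difference = 57.81 − 44.34 = 13.47 percentage points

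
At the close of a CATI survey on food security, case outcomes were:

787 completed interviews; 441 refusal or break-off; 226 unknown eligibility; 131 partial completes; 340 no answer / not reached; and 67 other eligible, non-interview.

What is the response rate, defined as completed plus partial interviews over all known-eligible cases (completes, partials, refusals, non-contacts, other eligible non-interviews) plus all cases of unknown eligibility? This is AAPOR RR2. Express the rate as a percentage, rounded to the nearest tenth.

Numerator = 787 + 131 = 918
Denominator = 787 + 131 + 441 + 340 + 67 + 226 = 1992
RR2 = 918 / 1992 = 0.4608

46.1%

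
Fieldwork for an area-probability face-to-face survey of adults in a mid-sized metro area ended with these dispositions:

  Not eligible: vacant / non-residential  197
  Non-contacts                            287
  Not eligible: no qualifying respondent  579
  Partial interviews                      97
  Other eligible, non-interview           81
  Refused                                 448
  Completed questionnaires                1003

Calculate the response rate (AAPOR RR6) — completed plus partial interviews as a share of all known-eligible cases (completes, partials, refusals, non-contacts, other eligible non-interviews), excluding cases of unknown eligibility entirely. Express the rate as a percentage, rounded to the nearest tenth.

Out of scope = 579 + 197 = 776
Numerator → 1003 + 97 = 1100
Denom → 1003 + 97 + 448 + 287 + 81 = 1916
RR6 = 1100 / 1916 = 0.5741

57.4%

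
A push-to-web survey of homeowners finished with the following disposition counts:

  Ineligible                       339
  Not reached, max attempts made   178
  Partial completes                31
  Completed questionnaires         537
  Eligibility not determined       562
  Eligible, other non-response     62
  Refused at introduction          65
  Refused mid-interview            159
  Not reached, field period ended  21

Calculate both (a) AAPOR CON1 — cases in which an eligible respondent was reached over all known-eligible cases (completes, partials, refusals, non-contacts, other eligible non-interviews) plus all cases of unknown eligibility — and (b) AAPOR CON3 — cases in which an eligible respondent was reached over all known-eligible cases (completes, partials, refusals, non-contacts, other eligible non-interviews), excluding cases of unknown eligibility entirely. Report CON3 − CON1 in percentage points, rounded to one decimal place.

28.2

Refused = 65 + 159 = 224
Never reached = 21 + 178 = 199
Numerator = 537 + 31 + 224 + 62 = 854
Base = 537 + 31 + 224 + 199 + 62 + 562 = 1615
CON1 = 854 / 1615 = 0.5288
Base = 537 + 31 + 224 + 199 + 62 = 1053
CON3 = 854 / 1053 = 0.8110
Difference = 81.10 − 52.88 = 28.22 percentage points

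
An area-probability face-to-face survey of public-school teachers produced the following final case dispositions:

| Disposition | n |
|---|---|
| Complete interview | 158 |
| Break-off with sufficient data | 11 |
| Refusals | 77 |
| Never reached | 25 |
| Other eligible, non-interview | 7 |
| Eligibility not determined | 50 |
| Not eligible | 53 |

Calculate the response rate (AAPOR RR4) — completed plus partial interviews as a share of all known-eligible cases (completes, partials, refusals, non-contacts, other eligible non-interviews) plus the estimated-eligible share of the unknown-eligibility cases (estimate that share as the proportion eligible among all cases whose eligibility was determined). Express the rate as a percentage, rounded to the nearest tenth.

52.8%

Num → 158 + 11 = 169
Determined eligible → 158 + 11 + 77 + 25 + 7 = 278
e = 278 / (278 + 53) = 278 / 331 = 0.8399
e × U → 0.8399 × 50 = 41.99
Base → 278 + 41.99 = 319.99
RR4 = 169 / 319.99 = 0.5281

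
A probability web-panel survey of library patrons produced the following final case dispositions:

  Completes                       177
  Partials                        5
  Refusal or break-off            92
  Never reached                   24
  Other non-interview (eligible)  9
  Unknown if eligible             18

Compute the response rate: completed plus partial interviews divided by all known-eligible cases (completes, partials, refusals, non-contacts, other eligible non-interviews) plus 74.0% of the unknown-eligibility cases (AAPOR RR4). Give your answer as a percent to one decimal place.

56.8%

Numerator → 177 + 5 = 182
Known eligible → 177 + 5 + 92 + 24 + 9 = 307
e × U → 0.7400 × 18 = 13.32
Denominator → 307 + 13.32 = 320.32
RR4 = 182 / 320.32 = 0.5682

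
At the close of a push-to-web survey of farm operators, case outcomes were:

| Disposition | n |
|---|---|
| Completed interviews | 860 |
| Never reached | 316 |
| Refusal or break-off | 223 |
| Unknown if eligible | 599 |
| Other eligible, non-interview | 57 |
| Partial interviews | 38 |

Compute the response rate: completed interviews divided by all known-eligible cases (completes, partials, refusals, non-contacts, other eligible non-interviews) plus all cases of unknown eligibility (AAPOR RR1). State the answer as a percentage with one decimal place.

41.1%

Numerator = 860
Base = 860 + 38 + 223 + 316 + 57 + 599 = 2093
RR1 = 860 / 2093 = 0.4109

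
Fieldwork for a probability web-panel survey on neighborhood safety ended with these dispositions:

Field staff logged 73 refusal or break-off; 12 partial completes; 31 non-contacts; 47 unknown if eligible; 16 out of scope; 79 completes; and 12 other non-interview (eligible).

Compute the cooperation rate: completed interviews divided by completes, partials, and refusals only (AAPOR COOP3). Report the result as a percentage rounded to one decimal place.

Numerator → 79
Base → 79 + 12 + 73 = 164
COOP3 = 79 / 164 = 0.4817

48.2%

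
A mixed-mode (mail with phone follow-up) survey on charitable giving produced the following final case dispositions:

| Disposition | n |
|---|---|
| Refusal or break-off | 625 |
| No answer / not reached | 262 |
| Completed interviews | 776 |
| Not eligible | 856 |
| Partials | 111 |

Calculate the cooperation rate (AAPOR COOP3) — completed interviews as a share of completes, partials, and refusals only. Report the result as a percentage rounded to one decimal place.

Top: 776
Base: 776 + 111 + 625 = 1512
COOP3 = 776 / 1512 = 0.5132

51.3%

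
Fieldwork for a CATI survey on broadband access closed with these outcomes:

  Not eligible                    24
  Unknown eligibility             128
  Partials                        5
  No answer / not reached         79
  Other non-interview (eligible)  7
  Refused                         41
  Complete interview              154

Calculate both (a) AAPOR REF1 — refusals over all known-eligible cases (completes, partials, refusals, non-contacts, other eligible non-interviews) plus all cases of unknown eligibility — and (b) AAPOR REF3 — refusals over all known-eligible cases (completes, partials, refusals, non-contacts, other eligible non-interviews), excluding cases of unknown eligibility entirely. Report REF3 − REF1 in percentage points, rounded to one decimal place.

4.4

Numerator: 41
Base: 154 + 5 + 41 + 79 + 7 + 128 = 414
REF1 = 41 / 414 = 0.0990
Base: 154 + 5 + 41 + 79 + 7 = 286
REF3 = 41 / 286 = 0.1434
Difference = 14.34 − 9.90 = 4.44 percentage points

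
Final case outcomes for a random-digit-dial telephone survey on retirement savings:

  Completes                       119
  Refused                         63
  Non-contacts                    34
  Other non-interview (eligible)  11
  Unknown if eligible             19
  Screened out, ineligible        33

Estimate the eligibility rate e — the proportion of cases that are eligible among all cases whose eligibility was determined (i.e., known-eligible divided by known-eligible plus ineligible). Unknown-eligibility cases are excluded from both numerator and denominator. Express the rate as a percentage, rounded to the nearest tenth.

87.3%

Determined eligible → 119 + 63 + 34 + 11 = 227
e = 227 / (227 + 33) = 227 / 260 = 0.8731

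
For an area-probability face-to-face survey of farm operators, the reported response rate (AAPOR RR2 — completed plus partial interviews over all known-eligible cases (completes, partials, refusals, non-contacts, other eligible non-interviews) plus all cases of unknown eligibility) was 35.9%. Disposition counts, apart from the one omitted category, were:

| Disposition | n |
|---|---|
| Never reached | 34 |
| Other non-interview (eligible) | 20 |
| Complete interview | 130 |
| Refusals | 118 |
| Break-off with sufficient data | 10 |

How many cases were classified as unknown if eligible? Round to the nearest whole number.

Num → 130 + 10 = 140
RR2 = 140 / D = 0.359
D = 140 / 0.359 = 390.0
Other denominator terms total 312
unknown if eligible = 390.0 − 312 ≈ 78

78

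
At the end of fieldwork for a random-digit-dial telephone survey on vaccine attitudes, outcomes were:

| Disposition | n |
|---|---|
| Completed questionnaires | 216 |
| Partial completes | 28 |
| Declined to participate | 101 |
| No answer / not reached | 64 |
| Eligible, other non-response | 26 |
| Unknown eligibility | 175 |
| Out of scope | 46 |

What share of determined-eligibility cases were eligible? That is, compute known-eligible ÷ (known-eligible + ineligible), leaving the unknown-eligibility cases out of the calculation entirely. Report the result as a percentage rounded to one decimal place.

Eligible (known) = 216 + 28 + 101 + 64 + 26 = 435
e = 435 / (435 + 46) = 435 / 481 = 0.9044

90.4%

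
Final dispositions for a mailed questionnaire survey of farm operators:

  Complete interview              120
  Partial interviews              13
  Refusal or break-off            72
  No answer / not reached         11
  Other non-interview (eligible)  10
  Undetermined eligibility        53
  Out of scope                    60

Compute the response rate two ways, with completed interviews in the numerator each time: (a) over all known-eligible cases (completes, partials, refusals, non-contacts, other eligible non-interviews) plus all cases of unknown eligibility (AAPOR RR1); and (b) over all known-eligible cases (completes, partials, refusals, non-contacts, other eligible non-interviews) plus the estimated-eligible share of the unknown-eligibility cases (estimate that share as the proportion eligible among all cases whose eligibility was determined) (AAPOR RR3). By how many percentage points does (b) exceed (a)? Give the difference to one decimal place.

1.8

Numerator → 120
Denom → 120 + 13 + 72 + 11 + 10 + 53 = 279
RR1 = 120 / 279 = 0.4301
Eligible (known) → 120 + 13 + 72 + 11 + 10 = 226
e = 226 / (226 + 60) = 226 / 286 = 0.7902
Eligible share of unknowns → 0.7902 × 53 = 41.88
Denom → 226 + 41.88 = 267.88
RR3 = 120 / 267.88 = 0.4480
Difference = 44.80 − 43.01 = 1.79 percentage points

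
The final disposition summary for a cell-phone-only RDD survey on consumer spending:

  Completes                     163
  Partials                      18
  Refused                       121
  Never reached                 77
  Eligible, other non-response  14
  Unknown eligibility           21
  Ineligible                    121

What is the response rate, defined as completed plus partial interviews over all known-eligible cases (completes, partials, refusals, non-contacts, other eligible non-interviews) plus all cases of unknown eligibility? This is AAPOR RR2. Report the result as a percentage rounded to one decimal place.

Numerator: 163 + 18 = 181
Denom: 163 + 18 + 121 + 77 + 14 + 21 = 414
RR2 = 181 / 414 = 0.4372

43.7%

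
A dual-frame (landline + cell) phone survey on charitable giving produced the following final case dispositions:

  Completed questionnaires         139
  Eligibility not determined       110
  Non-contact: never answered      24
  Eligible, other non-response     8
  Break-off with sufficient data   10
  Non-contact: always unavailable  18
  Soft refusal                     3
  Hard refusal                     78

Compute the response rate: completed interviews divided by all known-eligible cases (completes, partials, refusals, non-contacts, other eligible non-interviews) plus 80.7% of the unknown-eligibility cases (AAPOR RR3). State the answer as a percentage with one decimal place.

37.7%

Refused = 78 + 3 = 81
No answer / not reached = 24 + 18 = 42
Numerator = 139
Eligible (known) = 139 + 10 + 81 + 42 + 8 = 280
Estimated eligible among unknowns = 0.8070 × 110 = 88.77
Denominator = 280 + 88.77 = 368.77
RR3 = 139 / 368.77 = 0.3769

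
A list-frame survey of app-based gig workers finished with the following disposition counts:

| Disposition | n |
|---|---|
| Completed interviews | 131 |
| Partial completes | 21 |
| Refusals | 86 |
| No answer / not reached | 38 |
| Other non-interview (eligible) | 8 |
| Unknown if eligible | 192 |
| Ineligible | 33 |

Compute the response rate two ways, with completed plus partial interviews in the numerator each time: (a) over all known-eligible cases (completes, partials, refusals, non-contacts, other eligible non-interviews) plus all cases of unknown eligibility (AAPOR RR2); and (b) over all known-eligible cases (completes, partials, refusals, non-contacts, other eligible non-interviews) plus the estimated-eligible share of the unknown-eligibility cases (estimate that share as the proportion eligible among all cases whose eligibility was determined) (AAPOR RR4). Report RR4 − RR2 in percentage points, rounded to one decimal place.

Num → 131 + 21 = 152
Denom → 131 + 21 + 86 + 38 + 8 + 192 = 476
RR2 = 152 / 476 = 0.3193
Eligible (known) → 131 + 21 + 86 + 38 + 8 = 284
e = 284 / (284 + 33) = 284 / 317 = 0.8959
Estimated eligible among unknowns → 0.8959 × 192 = 172.01
Denom → 284 + 172.01 = 456.01
RR4 = 152 / 456.01 = 0.3333
Difference = 33.33 − 31.93 = 1.40 percentage points

1.4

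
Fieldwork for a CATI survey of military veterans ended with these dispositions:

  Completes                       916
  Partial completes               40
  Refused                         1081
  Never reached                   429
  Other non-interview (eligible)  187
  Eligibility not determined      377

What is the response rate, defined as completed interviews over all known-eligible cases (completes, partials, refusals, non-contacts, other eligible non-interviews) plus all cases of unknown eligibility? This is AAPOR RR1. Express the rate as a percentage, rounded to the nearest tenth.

Num: 916
Denom: 916 + 40 + 1081 + 429 + 187 + 377 = 3030
RR1 = 916 / 3030 = 0.3023

30.2%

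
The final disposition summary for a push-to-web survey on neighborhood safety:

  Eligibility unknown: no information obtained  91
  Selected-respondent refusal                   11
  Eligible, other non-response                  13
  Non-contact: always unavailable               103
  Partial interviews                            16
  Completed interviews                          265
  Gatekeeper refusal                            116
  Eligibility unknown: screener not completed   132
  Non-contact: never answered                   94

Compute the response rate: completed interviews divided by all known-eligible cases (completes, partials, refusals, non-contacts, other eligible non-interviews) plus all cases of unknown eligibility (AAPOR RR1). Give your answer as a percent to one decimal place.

31.5%

Refused = 116 + 11 = 127
No contact after all attempts = 94 + 103 = 197
Unknown if eligible = 132 + 91 = 223
Num → 265
Denom → 265 + 16 + 127 + 197 + 13 + 223 = 841
RR1 = 265 / 841 = 0.3151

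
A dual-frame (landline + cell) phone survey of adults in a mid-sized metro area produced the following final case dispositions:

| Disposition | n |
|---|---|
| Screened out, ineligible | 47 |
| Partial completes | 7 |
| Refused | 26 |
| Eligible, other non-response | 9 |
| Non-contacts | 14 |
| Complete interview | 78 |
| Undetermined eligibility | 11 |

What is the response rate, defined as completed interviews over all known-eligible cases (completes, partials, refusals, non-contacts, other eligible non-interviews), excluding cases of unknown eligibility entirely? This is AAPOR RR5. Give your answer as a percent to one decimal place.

58.2%

Num: 78
Denom: 78 + 7 + 26 + 14 + 9 = 134
RR5 = 78 / 134 = 0.5821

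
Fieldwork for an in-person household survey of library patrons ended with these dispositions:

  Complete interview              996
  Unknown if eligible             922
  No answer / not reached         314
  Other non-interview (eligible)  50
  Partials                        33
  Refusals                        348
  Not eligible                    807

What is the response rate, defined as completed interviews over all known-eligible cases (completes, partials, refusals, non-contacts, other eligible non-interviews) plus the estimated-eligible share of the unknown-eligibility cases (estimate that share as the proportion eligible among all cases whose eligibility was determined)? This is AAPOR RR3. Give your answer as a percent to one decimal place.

42.0%

Numerator → 996
Eligible (known) → 996 + 33 + 348 + 314 + 50 = 1741
e = 1741 / (1741 + 807) = 1741 / 2548 = 0.6833
Eligible share of unknowns → 0.6833 × 922 = 630.00
Denom → 1741 + 630.00 = 2371.00
RR3 = 996 / 2371.00 = 0.4201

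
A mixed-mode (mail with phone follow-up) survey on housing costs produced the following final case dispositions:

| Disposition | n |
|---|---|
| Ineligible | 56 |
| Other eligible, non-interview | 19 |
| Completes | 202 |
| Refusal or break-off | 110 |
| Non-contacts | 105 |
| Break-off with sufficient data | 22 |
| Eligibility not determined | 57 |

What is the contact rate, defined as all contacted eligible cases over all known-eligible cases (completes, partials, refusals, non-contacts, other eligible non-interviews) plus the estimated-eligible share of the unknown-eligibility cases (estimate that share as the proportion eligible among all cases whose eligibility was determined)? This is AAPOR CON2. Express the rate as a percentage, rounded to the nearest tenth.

Top → 202 + 22 + 110 + 19 = 353
Determined eligible → 202 + 22 + 110 + 105 + 19 = 458
e = 458 / (458 + 56) = 458 / 514 = 0.8911
e × U → 0.8911 × 57 = 50.79
Denom → 458 + 50.79 = 508.79
CON2 = 353 / 508.79 = 0.6938

69.4%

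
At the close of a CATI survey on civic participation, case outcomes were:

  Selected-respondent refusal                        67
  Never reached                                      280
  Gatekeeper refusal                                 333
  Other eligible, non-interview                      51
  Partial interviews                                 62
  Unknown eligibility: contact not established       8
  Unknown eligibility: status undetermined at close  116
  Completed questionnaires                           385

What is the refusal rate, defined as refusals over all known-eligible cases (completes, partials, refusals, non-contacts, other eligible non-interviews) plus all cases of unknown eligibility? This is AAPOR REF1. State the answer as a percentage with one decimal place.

Refusal or break-off = 333 + 67 = 400
Eligibility not determined = 8 + 116 = 124
Num → 400
Denom → 385 + 62 + 400 + 280 + 51 + 124 = 1302
REF1 = 400 / 1302 = 0.3072

30.7%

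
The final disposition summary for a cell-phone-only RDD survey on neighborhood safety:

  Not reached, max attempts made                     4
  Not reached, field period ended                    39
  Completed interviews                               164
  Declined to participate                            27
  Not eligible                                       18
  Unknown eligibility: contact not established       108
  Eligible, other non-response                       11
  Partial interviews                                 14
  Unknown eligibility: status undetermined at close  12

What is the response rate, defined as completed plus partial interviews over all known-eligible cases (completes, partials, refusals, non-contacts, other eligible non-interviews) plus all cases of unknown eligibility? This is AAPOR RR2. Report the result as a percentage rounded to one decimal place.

No contact after all attempts = 39 + 4 = 43
Undetermined eligibility = 108 + 12 = 120
Numerator: 164 + 14 = 178
Denominator: 164 + 14 + 27 + 43 + 11 + 120 = 379
RR2 = 178 / 379 = 0.4697

47.0%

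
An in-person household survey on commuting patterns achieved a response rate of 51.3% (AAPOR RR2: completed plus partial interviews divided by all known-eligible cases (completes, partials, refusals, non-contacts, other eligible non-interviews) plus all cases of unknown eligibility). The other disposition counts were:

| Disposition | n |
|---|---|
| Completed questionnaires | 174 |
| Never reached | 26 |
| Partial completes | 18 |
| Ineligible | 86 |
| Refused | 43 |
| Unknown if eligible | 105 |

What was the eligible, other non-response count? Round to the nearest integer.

Num → 174 + 18 = 192
RR2 = 192 / D = 0.513
D = 192 / 0.513 = 374.3
Other denominator terms total 366
eligible, other non-response = 374.3 − 366 ≈ 8

8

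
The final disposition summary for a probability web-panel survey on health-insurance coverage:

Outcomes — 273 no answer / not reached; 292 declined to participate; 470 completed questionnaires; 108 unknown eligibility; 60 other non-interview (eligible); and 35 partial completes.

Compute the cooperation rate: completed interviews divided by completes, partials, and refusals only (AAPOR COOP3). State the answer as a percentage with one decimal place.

59.0%

Top: 470
Denom: 470 + 35 + 292 = 797
COOP3 = 470 / 797 = 0.5897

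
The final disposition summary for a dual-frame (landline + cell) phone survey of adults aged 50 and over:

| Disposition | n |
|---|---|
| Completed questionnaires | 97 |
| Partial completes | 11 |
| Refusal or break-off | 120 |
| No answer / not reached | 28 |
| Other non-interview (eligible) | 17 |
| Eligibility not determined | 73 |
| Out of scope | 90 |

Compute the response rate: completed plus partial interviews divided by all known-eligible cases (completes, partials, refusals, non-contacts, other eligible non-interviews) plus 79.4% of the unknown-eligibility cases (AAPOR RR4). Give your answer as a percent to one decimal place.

Num: 97 + 11 = 108
Eligible (known): 97 + 11 + 120 + 28 + 17 = 273
e × U: 0.7940 × 73 = 57.96
Denom: 273 + 57.96 = 330.96
RR4 = 108 / 330.96 = 0.3263

32.6%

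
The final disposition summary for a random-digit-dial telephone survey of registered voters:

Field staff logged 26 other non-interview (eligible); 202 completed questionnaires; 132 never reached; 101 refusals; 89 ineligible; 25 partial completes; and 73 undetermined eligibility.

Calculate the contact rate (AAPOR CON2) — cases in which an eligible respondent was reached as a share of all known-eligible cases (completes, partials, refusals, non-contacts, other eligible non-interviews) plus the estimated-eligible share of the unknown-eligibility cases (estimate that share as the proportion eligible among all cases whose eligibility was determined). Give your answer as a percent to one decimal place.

64.6%

Top = 202 + 25 + 101 + 26 = 354
Eligible (known) = 202 + 25 + 101 + 132 + 26 = 486
e = 486 / (486 + 89) = 486 / 575 = 0.8452
Eligible share of unknowns = 0.8452 × 73 = 61.70
Denom = 486 + 61.70 = 547.70
CON2 = 354 / 547.70 = 0.6463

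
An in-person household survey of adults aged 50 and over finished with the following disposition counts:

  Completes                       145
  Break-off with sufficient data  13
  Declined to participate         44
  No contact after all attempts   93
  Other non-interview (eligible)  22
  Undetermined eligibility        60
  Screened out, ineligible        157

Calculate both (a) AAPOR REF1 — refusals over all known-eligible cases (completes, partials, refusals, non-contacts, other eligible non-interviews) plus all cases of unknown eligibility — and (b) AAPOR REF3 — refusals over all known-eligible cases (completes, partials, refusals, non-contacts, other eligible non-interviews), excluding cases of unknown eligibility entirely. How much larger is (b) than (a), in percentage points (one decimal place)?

2.2

Top: 44
Base: 145 + 13 + 44 + 93 + 22 + 60 = 377
REF1 = 44 / 377 = 0.1167
Base: 145 + 13 + 44 + 93 + 22 = 317
REF3 = 44 / 317 = 0.1388
Difference = 13.88 − 11.67 = 2.21 percentage points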